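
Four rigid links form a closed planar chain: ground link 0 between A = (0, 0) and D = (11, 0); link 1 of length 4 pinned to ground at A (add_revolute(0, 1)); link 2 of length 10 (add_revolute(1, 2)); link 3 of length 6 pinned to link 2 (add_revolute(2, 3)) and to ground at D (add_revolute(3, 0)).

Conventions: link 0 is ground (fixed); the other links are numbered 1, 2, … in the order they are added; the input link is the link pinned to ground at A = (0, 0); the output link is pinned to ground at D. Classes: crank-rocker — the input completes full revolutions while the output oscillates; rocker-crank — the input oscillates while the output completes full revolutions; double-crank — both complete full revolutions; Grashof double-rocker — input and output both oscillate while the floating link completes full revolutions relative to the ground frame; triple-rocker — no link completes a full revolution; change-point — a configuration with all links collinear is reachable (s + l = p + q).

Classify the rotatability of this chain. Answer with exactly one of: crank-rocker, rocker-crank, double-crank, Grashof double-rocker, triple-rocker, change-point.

lengths: ground=11, input=4, coupler=10, output=6
sorted: s=4 (shortest), l=11 (longest), p+q=16
s + l = 15 vs p + q = 16
s + l < p + q (Grashof) with shortest = input link → crank-rocker

crank-rocker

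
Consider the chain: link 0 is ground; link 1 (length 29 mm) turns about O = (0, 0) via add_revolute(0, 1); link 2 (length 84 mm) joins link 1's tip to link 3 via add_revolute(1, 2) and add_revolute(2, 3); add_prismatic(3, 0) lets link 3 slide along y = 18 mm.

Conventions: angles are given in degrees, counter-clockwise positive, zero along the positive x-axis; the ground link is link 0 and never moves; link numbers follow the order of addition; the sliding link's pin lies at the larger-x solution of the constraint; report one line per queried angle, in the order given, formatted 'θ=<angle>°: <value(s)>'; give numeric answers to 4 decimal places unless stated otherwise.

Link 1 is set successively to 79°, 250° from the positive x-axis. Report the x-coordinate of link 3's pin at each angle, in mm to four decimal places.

geometry: r = 29 mm, L = 84 mm, e = 18 mm
θ=79°: crank pin P = (r cos θ, r sin θ) = (5.533461, 28.467188)
θ=79°: h = r sin θ − e = 28.467188 − 18 = 10.467188
θ=79°: x = r cos θ + √(L² − h²) = 5.533461 + 83.345294 = 88.878754
θ=250°: crank pin P = (r cos θ, r sin θ) = (-9.918584, -27.251086)
θ=250°: h = r sin θ − e = -27.251086 − 18 = -45.251086
θ=250°: x = r cos θ + √(L² − h²) = -9.918584 + 70.769621 = 60.851037

θ=79°: 88.8788
θ=250°: 60.8510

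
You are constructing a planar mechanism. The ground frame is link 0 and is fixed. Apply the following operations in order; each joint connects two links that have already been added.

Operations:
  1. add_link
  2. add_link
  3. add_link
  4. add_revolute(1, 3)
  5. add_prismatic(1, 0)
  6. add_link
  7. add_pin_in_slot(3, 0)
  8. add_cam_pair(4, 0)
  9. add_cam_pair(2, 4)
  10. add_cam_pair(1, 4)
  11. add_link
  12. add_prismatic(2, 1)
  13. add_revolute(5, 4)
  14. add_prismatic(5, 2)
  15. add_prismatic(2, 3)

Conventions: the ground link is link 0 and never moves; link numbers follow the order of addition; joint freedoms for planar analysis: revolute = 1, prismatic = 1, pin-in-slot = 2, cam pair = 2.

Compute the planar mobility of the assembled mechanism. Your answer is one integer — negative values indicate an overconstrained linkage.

(L,J1,J2)=(1,0,0); link0 fixed
link1: (2,0,0)
link2: (3,0,0)
link3: (4,0,0)
R 1-3 [J1]: (4,1,0)
P 1-0 [J1]: (4,2,0)
link4: (5,2,0)
PS 3-0 [J2]: (5,2,1)
C 4-0 [J2]: (5,2,2)
C 2-4 [J2]: (5,2,3)
C 1-4 [J2]: (5,2,4)
link5: (6,2,4)
P 2-1 [J1]: (6,3,4)
R 5-4 [J1]: (6,4,4)
P 5-2 [J1]: (6,5,4)
P 2-3 [J1]: (6,6,4)
Grübler: 3·5 − 2·6 − 4 = -1

M = -1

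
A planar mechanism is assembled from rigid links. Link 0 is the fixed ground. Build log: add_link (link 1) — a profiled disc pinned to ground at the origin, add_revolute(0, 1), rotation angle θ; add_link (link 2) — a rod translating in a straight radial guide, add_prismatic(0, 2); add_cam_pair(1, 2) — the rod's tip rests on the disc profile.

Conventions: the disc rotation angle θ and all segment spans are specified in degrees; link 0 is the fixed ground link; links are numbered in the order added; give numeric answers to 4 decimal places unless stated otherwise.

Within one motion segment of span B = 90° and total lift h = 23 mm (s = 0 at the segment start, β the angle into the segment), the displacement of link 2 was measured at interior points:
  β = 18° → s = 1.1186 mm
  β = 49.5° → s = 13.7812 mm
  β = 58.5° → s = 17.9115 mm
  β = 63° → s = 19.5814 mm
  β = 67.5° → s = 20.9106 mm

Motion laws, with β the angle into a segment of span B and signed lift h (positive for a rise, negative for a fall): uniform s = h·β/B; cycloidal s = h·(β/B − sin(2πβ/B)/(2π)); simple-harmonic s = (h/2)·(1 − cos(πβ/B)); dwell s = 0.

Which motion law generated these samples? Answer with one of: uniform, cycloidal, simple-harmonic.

candidates at β/B = r: uniform s = h·r (linear in β); cycloidal s = h·(r − sin(2πr)/(2π)); simple-harmonic s = (h/2)(1 − cos(πr))
β=18°: printed 1.1186 | uniform 4.6000, cycloidal 1.1186, simple-harmonic 2.1963
β=49.5°: printed 13.7812 | uniform 12.6500, cycloidal 13.7812, simple-harmonic 13.2990
β=58.5°: printed 17.9115 | uniform 14.9500, cycloidal 17.9115, simple-harmonic 16.7209
β=63°: printed 19.5814 | uniform 16.1000, cycloidal 19.5814, simple-harmonic 18.2595
β=67.5°: printed 20.9106 | uniform 17.2500, cycloidal 20.9106, simple-harmonic 19.6317
only one law matches every sample → cycloidal

cycloidal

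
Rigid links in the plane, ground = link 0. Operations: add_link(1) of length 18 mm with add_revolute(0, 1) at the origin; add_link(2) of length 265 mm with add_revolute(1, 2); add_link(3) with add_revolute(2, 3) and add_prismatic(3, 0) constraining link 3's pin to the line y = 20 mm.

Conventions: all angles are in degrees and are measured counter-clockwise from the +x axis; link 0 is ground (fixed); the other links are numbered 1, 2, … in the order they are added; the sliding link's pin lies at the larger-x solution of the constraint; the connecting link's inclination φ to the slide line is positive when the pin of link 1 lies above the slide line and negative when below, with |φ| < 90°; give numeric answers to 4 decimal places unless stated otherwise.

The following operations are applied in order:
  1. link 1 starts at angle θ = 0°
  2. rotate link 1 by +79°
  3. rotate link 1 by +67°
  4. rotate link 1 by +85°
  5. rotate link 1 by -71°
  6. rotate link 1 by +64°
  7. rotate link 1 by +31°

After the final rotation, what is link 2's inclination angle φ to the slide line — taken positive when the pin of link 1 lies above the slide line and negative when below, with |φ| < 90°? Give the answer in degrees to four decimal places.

geometry: r = 18 mm, L = 265 mm, e = 20 mm; θ starts at 0°
rotate link 1 by +79°: θ ← 0° +79° = 79°
rotate link 1 by +67°: θ ← 79° +67° = 146°
rotate link 1 by +85°: θ ← 146° +85° = 231°
rotate link 1 by -71°: θ ← 231° -71° = 160°
rotate link 1 by +64°: θ ← 160° +64° = 224°
rotate link 1 by +31°: θ ← 224° +31° = 255°
h = r sin θ − e = -17.386665 − 20 = -37.386665
sin φ = h / L = -37.386665 / 265 = -0.14108175
φ = arcsin(-0.14108175) = -8.110448°

-8.1104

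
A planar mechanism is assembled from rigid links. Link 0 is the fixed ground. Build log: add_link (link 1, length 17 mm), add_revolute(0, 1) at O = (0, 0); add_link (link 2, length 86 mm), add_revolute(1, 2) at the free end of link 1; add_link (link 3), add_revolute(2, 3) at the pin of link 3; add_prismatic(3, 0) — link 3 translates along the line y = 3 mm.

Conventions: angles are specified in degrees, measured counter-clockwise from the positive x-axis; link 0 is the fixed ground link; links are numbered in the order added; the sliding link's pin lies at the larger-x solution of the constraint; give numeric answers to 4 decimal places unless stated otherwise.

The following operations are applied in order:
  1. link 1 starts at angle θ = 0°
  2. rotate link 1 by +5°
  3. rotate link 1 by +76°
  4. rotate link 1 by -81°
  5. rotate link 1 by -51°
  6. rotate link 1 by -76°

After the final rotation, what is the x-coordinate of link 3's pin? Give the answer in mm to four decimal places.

geometry: r = 17 mm, L = 86 mm, e = 3 mm; θ starts at 0°
rotate link 1 by +5°: θ ← 0° +5° = 5°
rotate link 1 by +76°: θ ← 5° +76° = 81°
rotate link 1 by -81°: θ ← 81° -81° = 0°
rotate link 1 by -51°: θ ← 0° -51° = -51°
rotate link 1 by -76°: θ ← -51° -76° = -127°
crank pin P = (r cos θ, r sin θ) = (-10.230855, -13.576804)
h = r sin θ − e = -13.576804 − 3 = -16.576804
x = r cos θ + √(L² − h²) = -10.230855 + 84.387260 = 74.156404

74.1564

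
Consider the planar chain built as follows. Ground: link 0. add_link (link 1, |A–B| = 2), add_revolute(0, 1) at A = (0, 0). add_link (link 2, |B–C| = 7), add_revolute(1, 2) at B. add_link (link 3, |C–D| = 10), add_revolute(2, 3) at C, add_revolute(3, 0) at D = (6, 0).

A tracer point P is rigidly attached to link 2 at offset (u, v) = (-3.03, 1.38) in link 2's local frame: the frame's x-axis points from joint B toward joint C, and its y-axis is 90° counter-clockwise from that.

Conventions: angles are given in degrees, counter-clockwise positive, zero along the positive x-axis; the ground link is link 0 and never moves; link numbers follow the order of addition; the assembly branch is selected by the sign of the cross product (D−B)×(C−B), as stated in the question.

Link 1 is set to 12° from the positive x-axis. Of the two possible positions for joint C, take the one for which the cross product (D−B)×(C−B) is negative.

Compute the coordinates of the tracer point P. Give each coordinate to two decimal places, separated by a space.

A=(0,0), D=(6.00,0)
B = A + 2.00·(cos12°, sin12°) = (1.9563, 0.4158)
|BD| = 4.0650
circle(B,7.00) ∩ circle(D,10.00): a=-4.2405, h=5.5694
  candidates: C₊=(-1.6923,6.3898) cross=22.640; C₋=(-2.8317,-4.6906) cross=-22.640
  branch - wants cross < 0 → take C=(-2.8317,-4.6906) (cross=-22.640)
ex = (C−B)/|BC| = (-0.6840,-0.7295); ey = (0.7295,-0.6840)
P = B + -3.03·ex + 1.38·ey = (5.0355,1.6823)

5.04 1.68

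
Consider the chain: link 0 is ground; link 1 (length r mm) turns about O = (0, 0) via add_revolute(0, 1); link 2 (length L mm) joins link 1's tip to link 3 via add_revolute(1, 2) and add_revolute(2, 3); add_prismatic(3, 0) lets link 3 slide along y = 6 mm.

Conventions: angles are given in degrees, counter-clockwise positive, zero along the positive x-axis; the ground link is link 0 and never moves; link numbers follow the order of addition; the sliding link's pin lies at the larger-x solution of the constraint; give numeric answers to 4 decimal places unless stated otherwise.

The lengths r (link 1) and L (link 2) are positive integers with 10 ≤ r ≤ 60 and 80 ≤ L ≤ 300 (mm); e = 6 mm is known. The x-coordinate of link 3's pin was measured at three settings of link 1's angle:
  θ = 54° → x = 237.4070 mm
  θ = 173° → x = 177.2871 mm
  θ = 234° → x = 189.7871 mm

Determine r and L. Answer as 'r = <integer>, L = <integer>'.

constraint per measurement: (x − r cos θ)² + (r sin θ − e)² = L²
subtracting the θ₁ and θ₂ equations cancels the r² and L² terms:
r = (x₁² − x₂²) / (2[(x₁cos θ₁ + e sin θ₁) − (x₂cos θ₂ + e sin θ₂)]) = 39.0000 → r = 39
L² = (x₁ − r cos θ₁)² + (r sin θ₁ − e)² = 46656.0057 → L = 216.0000 → L = 216
check at θ₃=234°: x = 189.7871 (printed 189.7871) ✓

r = 39, L = 216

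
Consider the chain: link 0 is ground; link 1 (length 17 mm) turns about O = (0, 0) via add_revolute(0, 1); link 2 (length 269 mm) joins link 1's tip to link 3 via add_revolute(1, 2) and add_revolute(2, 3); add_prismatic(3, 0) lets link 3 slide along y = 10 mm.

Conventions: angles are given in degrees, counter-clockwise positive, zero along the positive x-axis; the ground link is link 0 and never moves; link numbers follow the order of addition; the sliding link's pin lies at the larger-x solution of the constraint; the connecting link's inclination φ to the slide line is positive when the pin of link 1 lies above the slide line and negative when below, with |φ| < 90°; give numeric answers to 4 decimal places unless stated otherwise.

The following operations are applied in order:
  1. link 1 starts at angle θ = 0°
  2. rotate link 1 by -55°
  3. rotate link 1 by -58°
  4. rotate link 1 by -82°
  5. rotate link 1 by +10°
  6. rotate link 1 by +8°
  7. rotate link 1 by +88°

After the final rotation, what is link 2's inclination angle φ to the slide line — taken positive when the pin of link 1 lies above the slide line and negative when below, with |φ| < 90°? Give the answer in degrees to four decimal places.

geometry: r = 17 mm, L = 269 mm, e = 10 mm; θ starts at 0°
rotate link 1 by -55°: θ ← 0° -55° = -55°
rotate link 1 by -58°: θ ← -55° -58° = -113°
rotate link 1 by -82°: θ ← -113° -82° = -195°
rotate link 1 by +10°: θ ← -195° +10° = -185°
rotate link 1 by +8°: θ ← -185° +8° = -177°
rotate link 1 by +88°: θ ← -177° +88° = -89°
h = r sin θ − e = -16.997411 − 10 = -26.997411
sin φ = h / L = -26.997411 / 269 = -0.10036212
φ = arcsin(-0.10036212) = -5.760023°

-5.7600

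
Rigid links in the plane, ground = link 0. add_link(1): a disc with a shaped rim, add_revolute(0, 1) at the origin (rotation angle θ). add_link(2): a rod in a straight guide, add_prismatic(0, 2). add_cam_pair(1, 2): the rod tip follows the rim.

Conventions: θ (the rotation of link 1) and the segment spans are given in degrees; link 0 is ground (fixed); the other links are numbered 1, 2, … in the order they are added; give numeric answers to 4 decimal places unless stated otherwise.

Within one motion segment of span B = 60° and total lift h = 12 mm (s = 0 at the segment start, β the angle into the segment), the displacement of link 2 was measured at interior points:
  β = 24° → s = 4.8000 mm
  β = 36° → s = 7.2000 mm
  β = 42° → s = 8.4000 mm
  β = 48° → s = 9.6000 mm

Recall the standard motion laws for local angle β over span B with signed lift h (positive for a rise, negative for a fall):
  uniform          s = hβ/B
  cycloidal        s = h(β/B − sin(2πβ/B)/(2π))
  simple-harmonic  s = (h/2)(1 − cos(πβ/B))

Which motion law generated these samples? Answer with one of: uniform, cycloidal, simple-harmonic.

candidates at β/B = r: uniform s = h·r (linear in β); cycloidal s = h·(r − sin(2πr)/(2π)); simple-harmonic s = (h/2)(1 − cos(πr))
β=24°: printed 4.8000 | uniform 4.8000, cycloidal 3.6774, simple-harmonic 4.1459
β=36°: printed 7.2000 | uniform 7.2000, cycloidal 8.3226, simple-harmonic 7.8541
β=42°: printed 8.4000 | uniform 8.4000, cycloidal 10.2164, simple-harmonic 9.5267
β=48°: printed 9.6000 | uniform 9.6000, cycloidal 11.4164, simple-harmonic 10.8541
only one law matches every sample → uniform

uniform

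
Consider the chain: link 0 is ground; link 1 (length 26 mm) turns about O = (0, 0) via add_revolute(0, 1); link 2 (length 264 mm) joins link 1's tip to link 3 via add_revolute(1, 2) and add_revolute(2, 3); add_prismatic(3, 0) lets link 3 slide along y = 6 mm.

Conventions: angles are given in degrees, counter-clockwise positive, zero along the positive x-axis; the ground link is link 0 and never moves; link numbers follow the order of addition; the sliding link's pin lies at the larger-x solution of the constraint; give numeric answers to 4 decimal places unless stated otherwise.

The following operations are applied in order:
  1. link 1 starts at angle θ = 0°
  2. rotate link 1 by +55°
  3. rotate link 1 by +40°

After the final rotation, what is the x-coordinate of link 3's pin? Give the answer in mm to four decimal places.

geometry: r = 26 mm, L = 264 mm, e = 6 mm; θ starts at 0°
rotate link 1 by +55°: θ ← 0° +55° = 55°
rotate link 1 by +40°: θ ← 55° +40° = 95°
crank pin P = (r cos θ, r sin θ) = (-2.266049, 25.901062)
h = r sin θ − e = 25.901062 − 6 = 19.901062
x = r cos θ + √(L² − h²) = -2.266049 + 263.248832 = 260.982783

260.9828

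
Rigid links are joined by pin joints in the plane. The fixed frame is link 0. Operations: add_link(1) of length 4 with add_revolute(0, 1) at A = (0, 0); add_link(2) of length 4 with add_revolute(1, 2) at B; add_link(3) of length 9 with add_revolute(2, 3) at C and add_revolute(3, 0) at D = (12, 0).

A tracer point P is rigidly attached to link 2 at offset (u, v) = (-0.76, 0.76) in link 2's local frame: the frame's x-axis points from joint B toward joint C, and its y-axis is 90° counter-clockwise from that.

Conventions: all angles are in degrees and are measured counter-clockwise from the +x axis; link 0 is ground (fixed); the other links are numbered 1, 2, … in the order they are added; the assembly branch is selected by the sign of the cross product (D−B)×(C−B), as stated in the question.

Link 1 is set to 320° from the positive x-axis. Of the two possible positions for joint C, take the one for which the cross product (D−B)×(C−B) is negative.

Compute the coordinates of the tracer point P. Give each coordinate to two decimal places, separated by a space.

A=(0,0), D=(12.00,0)
B = A + 4.00·(cos320°, sin320°) = (3.0642, -2.5712)
|BD| = 9.2984
circle(B,4.00) ∩ circle(D,9.00): a=1.1540, h=3.8299
  candidates: C₊=(3.1141,1.4285) cross=35.612; C₋=(5.2322,-5.9327) cross=-35.612
  branch - wants cross < 0 → take C=(5.2322,-5.9327) (cross=-35.612)
ex = (C−B)/|BC| = (0.5420,-0.8404); ey = (0.8404,0.5420)
P = B + -0.76·ex + 0.76·ey = (3.2909,-1.5205)

3.29 -1.52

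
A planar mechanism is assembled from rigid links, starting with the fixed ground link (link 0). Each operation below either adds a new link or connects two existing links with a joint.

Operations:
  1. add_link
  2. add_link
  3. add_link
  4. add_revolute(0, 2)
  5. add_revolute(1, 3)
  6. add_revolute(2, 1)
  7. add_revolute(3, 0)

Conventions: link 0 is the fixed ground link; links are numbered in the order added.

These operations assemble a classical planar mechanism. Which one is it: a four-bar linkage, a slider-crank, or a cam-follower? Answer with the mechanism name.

links: 4 (incl. ground); joints: 4 revolute, 0 prismatic, 0 higher (cam) pair, forming one closed loop
4 links in a single 4R loop → four-bar linkage

four-bar linkage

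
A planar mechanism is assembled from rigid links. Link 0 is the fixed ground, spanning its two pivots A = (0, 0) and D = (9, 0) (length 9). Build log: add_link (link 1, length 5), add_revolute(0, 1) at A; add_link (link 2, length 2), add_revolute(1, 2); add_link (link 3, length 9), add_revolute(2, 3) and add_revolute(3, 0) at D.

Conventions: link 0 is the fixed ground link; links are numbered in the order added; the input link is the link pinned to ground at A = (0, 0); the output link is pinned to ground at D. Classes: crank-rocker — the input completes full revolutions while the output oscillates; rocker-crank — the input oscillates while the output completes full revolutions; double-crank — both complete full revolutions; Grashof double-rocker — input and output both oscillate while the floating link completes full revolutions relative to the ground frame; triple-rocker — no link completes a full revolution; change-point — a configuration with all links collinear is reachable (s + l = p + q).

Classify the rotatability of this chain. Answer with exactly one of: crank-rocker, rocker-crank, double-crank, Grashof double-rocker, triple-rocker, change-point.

lengths: ground=9, input=5, coupler=2, output=9
sorted: s=2 (shortest), l=9 (longest), p+q=14
s + l = 11 vs p + q = 14
s + l < p + q (Grashof) with shortest = coupler link → Grashof double-rocker

Grashof double-rocker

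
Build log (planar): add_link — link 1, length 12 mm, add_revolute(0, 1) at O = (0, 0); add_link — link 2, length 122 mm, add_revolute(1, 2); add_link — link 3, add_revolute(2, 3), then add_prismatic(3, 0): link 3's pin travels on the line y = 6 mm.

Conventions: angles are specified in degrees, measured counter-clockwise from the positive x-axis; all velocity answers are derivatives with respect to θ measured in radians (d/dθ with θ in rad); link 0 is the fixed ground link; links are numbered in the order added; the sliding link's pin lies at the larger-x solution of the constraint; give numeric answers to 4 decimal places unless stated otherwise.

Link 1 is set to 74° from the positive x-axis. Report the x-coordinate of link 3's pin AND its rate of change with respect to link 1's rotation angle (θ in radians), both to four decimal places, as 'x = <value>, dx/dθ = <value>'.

geometry: r = 12 mm, L = 122 mm, e = 6 mm
crank pin P = (r cos θ, r sin θ) = (3.307648, 11.535140)
h = r sin θ − e = 11.535140 − 6 = 5.535140
x = r cos θ + √(L² − h²) = 3.307648 + 121.874371 = 125.182019
dx/dθ = −r sin θ − h·r cos θ/√(L² − h²) (θ in radians; h = 5.535140) = -11.685363

x = 125.1820, dx/dθ = -11.6854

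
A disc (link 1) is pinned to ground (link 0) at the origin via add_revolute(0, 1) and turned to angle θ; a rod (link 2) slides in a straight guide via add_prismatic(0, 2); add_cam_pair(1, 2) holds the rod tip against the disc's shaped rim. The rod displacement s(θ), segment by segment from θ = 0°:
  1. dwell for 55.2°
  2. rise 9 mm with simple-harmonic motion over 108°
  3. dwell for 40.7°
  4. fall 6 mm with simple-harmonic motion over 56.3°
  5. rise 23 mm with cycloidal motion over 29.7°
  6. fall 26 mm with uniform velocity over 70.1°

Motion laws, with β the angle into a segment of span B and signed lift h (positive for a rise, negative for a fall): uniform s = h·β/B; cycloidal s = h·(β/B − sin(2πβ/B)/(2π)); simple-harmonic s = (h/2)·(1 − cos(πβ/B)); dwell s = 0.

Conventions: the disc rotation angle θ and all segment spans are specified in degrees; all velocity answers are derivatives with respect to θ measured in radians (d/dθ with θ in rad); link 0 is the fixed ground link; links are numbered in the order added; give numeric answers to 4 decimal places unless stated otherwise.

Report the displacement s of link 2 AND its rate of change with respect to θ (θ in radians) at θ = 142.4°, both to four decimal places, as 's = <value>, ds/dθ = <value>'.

segment 1 (0° to 55.2°, dwell): s unchanged at 0.0000
θ = 142.4° falls in segment 2 (55.2° to 163.2°, simple-harmonic, h = 9): β = 142.4 − 55.2 = 87.2°, B = 108°; Δs = 9/2·(1 − cos(π·0.8074)) = 8.2011; s = 0.0000 + 8.2011 = 8.2011
velocity in seg [55.2°–163.2°] (simple-harmonic), θ in radians: β = 87.2° = 1.5219 rad, B = 108° = 1.8850 rad; ds/dθ = (πh/(2B)) sin(πβ/B) = (π·9/(2·1.8850)) sin(π·0.8074) = 4.266008 mm/rad

s = 8.2011, ds/dθ = 4.2660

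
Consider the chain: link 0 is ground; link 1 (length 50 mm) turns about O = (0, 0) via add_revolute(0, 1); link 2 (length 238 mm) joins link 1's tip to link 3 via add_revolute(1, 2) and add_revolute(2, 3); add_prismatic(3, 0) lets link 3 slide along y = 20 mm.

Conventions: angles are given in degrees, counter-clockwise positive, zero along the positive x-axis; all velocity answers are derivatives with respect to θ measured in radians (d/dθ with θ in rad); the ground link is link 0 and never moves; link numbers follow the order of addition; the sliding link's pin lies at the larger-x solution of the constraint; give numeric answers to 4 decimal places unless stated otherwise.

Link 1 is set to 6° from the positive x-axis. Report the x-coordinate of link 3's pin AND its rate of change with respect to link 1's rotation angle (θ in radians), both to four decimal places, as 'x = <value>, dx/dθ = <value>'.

geometry: r = 50 mm, L = 238 mm, e = 20 mm
crank pin P = (r cos θ, r sin θ) = (49.726095, 5.226423)
h = r sin θ − e = 5.226423 − 20 = -14.773577
x = r cos θ + √(L² − h²) = 49.726095 + 237.541031 = 287.267126
dx/dθ = −r sin θ − h·r cos θ/√(L² − h²) (θ in radians; h = -14.773577) = -2.133769

x = 287.2671, dx/dθ = -2.1338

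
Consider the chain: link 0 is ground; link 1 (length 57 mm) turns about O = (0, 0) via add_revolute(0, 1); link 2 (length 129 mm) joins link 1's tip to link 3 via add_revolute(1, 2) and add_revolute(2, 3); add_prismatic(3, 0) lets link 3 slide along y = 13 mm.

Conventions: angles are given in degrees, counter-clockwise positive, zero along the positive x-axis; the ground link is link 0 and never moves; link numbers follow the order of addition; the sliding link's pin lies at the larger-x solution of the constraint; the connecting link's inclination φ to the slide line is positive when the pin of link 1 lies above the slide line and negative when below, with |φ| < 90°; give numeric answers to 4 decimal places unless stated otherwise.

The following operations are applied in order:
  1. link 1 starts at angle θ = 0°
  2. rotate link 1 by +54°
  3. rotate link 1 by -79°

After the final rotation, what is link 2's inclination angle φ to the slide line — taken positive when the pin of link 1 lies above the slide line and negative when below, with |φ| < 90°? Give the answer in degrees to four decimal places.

geometry: r = 57 mm, L = 129 mm, e = 13 mm; θ starts at 0°
rotate link 1 by +54°: θ ← 0° +54° = 54°
rotate link 1 by -79°: θ ← 54° -79° = -25°
h = r sin θ − e = -24.089241 − 13 = -37.089241
sin φ = h / L = -37.089241 / 129 = -0.28751350
φ = arcsin(-0.28751350) = -16.709151°

-16.7092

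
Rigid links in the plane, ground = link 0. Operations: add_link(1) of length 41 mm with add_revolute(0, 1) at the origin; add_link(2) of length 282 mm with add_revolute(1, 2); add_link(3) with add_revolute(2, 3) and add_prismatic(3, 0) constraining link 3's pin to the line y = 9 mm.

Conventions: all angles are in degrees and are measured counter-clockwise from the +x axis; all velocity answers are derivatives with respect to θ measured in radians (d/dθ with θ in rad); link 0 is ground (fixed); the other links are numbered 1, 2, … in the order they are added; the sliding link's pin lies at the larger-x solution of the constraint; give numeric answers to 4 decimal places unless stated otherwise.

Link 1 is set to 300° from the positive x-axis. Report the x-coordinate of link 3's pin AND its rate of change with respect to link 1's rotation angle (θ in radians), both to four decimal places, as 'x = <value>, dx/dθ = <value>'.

geometry: r = 41 mm, L = 282 mm, e = 9 mm
crank pin P = (r cos θ, r sin θ) = (20.500000, -35.507042)
h = r sin θ − e = -35.507042 − 9 = -44.507042
x = r cos θ + √(L² − h²) = 20.500000 + 278.465659 = 298.965659
dx/dθ = −r sin θ − h·r cos θ/√(L² − h²) (θ in radians; h = -44.507042) = 38.783547

x = 298.9657, dx/dθ = 38.7835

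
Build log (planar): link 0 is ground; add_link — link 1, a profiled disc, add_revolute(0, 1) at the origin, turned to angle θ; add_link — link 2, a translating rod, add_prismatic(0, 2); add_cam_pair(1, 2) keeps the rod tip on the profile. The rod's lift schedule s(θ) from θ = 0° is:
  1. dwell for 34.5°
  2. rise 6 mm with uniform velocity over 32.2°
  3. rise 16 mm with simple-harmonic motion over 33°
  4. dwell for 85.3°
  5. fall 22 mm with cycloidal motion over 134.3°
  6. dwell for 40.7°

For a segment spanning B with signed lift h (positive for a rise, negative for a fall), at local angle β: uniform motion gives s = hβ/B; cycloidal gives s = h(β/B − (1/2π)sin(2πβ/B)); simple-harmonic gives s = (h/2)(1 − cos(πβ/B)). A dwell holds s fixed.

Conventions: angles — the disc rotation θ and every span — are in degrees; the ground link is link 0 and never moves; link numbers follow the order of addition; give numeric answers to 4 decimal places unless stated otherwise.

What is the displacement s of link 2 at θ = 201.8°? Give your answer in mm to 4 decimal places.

seg 1 [0°–34.5°] dwell: s stays 0.0000
seg 2 [34.5°–66.7°] uniform, h=6: full span → s += 6 → s = 6.0000
seg 3 [66.7°–99.7°] simple-harmonic, h=16: full span → s += 16 → s = 22.0000
seg 4 [99.7°–185°] dwell: s stays 22.0000
seg 5 [185°–319.3°] cycloidal, h=-22: θ=201.8° here. β=16.8, B=134.3. -22·(0.1251 − sin(2π·0.1251)/(2π)) = -0.2747 → s = 21.7253

21.7253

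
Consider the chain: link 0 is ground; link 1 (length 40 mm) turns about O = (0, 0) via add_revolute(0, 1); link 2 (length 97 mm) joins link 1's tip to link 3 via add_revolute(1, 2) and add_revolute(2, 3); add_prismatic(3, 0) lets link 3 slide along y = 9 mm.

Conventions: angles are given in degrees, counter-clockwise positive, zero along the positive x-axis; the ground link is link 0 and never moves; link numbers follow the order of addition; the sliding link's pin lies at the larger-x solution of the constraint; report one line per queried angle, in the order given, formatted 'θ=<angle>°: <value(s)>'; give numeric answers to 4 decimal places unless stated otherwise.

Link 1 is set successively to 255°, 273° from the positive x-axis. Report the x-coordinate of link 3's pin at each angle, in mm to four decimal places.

geometry: r = 40 mm, L = 97 mm, e = 9 mm
θ=255°: crank pin P = (r cos θ, r sin θ) = (-10.352762, -38.637033)
θ=255°: h = r sin θ − e = -38.637033 − 9 = -47.637033
θ=255°: x = r cos θ + √(L² − h²) = -10.352762 + 84.496823 = 74.144061
θ=273°: crank pin P = (r cos θ, r sin θ) = (2.093438, -39.945181)
θ=273°: h = r sin θ − e = -39.945181 − 9 = -48.945181
θ=273°: x = r cos θ + √(L² − h²) = 2.093438 + 83.745861 = 85.839299

θ=255°: 74.1441
θ=273°: 85.8393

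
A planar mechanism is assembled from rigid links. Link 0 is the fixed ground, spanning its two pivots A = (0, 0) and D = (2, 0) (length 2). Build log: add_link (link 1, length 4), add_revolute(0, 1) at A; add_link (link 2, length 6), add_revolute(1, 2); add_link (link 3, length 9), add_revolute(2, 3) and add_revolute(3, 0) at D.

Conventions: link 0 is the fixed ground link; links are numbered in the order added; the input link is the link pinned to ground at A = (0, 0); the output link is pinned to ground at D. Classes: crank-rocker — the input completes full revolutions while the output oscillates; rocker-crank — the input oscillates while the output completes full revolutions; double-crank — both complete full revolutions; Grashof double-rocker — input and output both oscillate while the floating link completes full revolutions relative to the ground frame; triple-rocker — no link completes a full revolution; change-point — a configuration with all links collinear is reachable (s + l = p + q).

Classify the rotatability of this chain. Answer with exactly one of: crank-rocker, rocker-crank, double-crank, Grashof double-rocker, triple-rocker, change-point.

lengths: ground=2, input=4, coupler=6, output=9
sorted: s=2 (shortest), l=9 (longest), p+q=10
s + l = 11 vs p + q = 10
s + l > p + q → non-Grashof → no link fully rotates → triple-rocker

triple-rocker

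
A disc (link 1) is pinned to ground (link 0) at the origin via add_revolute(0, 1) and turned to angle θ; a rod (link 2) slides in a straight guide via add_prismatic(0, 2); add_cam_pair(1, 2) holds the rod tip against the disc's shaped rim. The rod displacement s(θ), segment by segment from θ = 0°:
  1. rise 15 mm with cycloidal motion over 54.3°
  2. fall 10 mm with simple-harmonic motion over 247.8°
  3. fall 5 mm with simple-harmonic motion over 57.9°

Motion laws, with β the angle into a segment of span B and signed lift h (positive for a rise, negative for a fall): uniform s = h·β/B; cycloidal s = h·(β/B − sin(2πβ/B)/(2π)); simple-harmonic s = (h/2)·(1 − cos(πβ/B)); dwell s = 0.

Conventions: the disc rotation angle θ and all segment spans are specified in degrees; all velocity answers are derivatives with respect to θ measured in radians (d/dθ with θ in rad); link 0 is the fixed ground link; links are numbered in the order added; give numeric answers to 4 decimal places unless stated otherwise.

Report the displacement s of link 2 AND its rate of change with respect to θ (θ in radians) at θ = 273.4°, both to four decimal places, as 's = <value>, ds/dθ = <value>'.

segment 1 (0° to 54.3°, cycloidal, h = 15) is passed completely: s = 0.0000 + (15) = 15.0000
θ = 273.4° falls in segment 2 (54.3° to 302.1°, simple-harmonic, h = -10): β = 273.4 − 54.3 = 219.1°, B = 247.8°; Δs = -10/2·(1 − cos(π·0.8842)) = -9.6727; s = 15.0000 − 9.6727 = 5.3273
velocity in seg [54.3°–302.1°] (simple-harmonic), θ in radians: β = 219.1° = 3.8240 rad, B = 247.8° = 4.3249 rad; ds/dθ = (πh/(2B)) sin(πβ/B) = (π·(-10)/(2·4.3249)) sin(π·0.8842) = -1.292547 mm/rad

s = 5.3273, ds/dθ = -1.2925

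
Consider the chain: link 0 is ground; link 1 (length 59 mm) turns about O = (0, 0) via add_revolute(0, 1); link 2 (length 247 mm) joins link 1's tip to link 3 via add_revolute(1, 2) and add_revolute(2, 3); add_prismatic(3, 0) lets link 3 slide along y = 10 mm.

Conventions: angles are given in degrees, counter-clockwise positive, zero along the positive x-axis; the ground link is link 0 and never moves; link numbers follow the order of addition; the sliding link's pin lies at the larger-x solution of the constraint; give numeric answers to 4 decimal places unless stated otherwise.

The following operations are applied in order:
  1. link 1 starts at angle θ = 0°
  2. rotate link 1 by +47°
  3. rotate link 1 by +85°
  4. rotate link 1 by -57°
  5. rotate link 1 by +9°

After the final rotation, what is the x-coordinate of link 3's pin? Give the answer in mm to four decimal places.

geometry: r = 59 mm, L = 247 mm, e = 10 mm; θ starts at 0°
rotate link 1 by +47°: θ ← 0° +47° = 47°
rotate link 1 by +85°: θ ← 47° +85° = 132°
rotate link 1 by -57°: θ ← 132° -57° = 75°
rotate link 1 by +9°: θ ← 75° +9° = 84°
crank pin P = (r cos θ, r sin θ) = (6.167179, 58.676792)
h = r sin θ − e = 58.676792 − 10 = 48.676792
x = r cos θ + √(L² − h²) = 6.167179 + 242.156086 = 248.323265

248.3233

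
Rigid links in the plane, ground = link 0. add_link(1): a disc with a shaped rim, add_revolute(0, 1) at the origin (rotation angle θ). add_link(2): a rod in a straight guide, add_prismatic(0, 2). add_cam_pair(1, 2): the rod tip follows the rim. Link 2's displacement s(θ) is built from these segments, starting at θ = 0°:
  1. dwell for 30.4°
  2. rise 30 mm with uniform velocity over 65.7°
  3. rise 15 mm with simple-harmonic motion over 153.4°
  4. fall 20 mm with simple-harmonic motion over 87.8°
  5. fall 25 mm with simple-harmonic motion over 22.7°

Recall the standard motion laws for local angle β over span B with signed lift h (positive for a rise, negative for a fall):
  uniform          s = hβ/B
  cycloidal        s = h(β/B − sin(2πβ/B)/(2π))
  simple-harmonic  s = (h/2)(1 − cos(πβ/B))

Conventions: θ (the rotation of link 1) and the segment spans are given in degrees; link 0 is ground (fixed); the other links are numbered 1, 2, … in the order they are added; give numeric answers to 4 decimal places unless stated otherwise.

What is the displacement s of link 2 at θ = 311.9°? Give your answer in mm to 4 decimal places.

segment 1 (0° to 30.4°, dwell): s unchanged at 0.0000
segment 2 (30.4° to 96.1°, uniform, h = 30) is passed completely: s = 0.0000 + (30) = 30.0000
segment 3 (96.1° to 249.5°, simple-harmonic, h = 15) is passed completely: s = 30.0000 + (15) = 45.0000
θ = 311.9° falls in segment 4 (249.5° to 337.3°, simple-harmonic, h = -20): β = 311.9 − 249.5 = 62.4°, B = 87.8°; Δs = -20/2·(1 − cos(π·0.7107)) = -16.1466; s = 45.0000 − 16.1466 = 28.8534

28.8534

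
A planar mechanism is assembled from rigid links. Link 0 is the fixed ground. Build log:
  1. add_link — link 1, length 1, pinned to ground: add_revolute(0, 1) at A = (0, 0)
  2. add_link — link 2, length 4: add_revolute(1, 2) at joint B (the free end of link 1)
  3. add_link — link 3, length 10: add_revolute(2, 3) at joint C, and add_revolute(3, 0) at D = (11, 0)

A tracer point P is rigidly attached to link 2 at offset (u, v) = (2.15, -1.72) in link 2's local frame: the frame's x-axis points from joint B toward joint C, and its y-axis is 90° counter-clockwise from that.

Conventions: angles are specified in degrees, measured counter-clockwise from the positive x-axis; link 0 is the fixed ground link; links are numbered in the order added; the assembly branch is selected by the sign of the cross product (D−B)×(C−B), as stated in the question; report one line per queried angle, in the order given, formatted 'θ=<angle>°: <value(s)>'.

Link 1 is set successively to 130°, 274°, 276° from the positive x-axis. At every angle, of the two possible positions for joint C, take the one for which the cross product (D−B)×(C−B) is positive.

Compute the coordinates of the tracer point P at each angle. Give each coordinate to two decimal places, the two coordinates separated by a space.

A=(0,0), D=(11.00,0)
θ=130°: B = A + 1.00·(cos130°, sin130°) = (-0.6428, 0.7660)
θ=130°: |BD| = 11.6680
θ=130°: circle(B,4.00) ∩ circle(D,10.00): a=2.2344, h=3.3178
θ=130°:   candidates: C₊=(1.8046,3.9300) cross=38.712; C₋=(1.3689,-2.6913) cross=-38.712
θ=130°:   branch + wants cross > 0 → take C=(1.8046,3.9300) (cross=38.712)
θ=130°: ex = (C−B)/|BC| = (0.6118,0.7910); ey = (-0.7910,0.6118)
θ=130°: P = B + 2.15·ex + -1.72·ey = (2.0332,1.4143)
θ=274°: B = A + 1.00·(cos274°, sin274°) = (0.0698, -0.9976)
θ=274°: |BD| = 10.9757
θ=274°: circle(B,4.00) ∩ circle(D,10.00): a=1.6612, h=3.6387
θ=274°:   candidates: C₊=(1.3934,2.7771) cross=39.938; C₋=(2.0548,-4.4703) cross=-39.938
θ=274°:   branch + wants cross > 0 → take C=(1.3934,2.7771) (cross=39.938)
θ=274°: ex = (C−B)/|BC| = (0.3309,0.9437); ey = (-0.9437,0.3309)
θ=274°: P = B + 2.15·ex + -1.72·ey = (2.4043,0.4622)
θ=276°: B = A + 1.00·(cos276°, sin276°) = (0.1045, -0.9945)
θ=276°: |BD| = 10.9408
θ=276°: circle(B,4.00) ∩ circle(D,10.00): a=1.6315, h=3.6521
θ=276°:   candidates: C₊=(1.3973,2.7908) cross=39.957; C₋=(2.0613,-4.4832) cross=-39.957
θ=276°:   branch + wants cross > 0 → take C=(1.3973,2.7908) (cross=39.957)
θ=276°: ex = (C−B)/|BC| = (0.3232,0.9463); ey = (-0.9463,0.3232)
θ=276°: P = B + 2.15·ex + -1.72·ey = (2.4271,0.4842)

θ=130°: 2.03 1.41
θ=274°: 2.40 0.46
θ=276°: 2.43 0.48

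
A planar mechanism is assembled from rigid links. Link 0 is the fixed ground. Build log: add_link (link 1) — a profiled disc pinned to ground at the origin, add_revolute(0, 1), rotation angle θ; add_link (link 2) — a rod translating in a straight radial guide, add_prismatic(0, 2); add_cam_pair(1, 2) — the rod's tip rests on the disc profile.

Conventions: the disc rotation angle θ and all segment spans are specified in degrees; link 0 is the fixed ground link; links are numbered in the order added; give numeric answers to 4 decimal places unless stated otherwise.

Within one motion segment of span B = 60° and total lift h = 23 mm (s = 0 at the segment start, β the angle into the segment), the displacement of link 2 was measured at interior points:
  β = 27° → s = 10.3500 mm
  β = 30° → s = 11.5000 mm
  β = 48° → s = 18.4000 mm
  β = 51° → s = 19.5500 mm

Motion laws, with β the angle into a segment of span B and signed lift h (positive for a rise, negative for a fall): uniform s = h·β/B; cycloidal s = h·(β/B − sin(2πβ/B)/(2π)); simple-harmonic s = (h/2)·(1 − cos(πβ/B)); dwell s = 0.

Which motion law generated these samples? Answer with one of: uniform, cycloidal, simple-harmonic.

candidates at β/B = r: uniform s = h·r (linear in β); cycloidal s = h·(r − sin(2πr)/(2π)); simple-harmonic s = (h/2)(1 − cos(πr))
β=27°: printed 10.3500 | uniform 10.3500, cycloidal 9.2188, simple-harmonic 9.7010
β=30°: printed 11.5000 | uniform 11.5000, cycloidal 11.5000, simple-harmonic 11.5000
β=48°: printed 18.4000 | uniform 18.4000, cycloidal 21.8814, simple-harmonic 20.8037
β=51°: printed 19.5500 | uniform 19.5500, cycloidal 22.5115, simple-harmonic 21.7466
only one law matches every sample → uniform

uniform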